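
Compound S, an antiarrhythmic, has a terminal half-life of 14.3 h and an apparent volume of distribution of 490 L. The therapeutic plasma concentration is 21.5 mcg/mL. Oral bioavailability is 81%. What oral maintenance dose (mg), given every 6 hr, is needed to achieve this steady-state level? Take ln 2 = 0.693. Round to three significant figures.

CL = ln 2 · Vd / t½ = 0.693 × 490.0 / 14.3 = 23.75 L/h
D = CL × Css × τ / F = 23.75 × 21.5 × 6 / 0.81 = 3782 mg

3780 mg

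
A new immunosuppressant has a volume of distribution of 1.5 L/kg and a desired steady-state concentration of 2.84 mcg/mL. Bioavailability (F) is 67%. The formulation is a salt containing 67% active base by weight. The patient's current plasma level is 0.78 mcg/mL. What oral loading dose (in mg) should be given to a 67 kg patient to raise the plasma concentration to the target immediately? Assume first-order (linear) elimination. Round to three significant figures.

461 mg

Vd(total) = 67 kg × 1.5 L/kg = 100.5 L
Concentration deficit ΔC = 2.84 − 0.78 = 2.060 mg/L
LD = Vd × ΔC / F / S = 100.5 × 2.060 / 0.67 / 0.67 = 461.2 mg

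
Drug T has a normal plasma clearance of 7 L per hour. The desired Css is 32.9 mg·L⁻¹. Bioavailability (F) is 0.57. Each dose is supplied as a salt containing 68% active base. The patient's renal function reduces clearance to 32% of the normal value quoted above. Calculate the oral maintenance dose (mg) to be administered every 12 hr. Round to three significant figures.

Patient clearance = 0.32 × 7.000 = 2.240 L/h
At steady state, dose per interval replaces the amount cleared in that interval: F·S·D/τ = CL·Css.
D = CL × Css × τ / F / S = 2.240 × 32.9 × 12 / 0.57 / 0.68 = 2282 mg

2280 mg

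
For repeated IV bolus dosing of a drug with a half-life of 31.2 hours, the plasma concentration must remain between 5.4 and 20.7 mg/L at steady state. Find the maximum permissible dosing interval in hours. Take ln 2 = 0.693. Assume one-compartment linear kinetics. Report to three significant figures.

60.5 h

k = 0.693 / t½ = 0.693 / 31.2 = 0.02221 h⁻¹
Between IV bolus doses, concentration decays as C = C₀·e^(−kτ), so C_peak/C_trough = e^(kτ).
τ_max = ln(C_peak/C_trough) / k = ln(20.7/5.4) / 0.02221 = 1.344 / 0.02221 = 60.51 h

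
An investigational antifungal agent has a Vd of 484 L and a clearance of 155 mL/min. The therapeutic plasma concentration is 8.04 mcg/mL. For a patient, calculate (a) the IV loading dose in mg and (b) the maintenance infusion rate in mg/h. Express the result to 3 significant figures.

LD = Vd · C_target = 484.0 × 8.04 = 3891 mg
Convert clearance: 155 mL/min × 60 min/h ÷ 1000 mL/L = 9.300 L/h
Maintenance: replace elimination → rate = CL × Css = 9.300 × 8.04 = 74.77 mg/h

(a) 3890 mg; (b) 74.8 mg/h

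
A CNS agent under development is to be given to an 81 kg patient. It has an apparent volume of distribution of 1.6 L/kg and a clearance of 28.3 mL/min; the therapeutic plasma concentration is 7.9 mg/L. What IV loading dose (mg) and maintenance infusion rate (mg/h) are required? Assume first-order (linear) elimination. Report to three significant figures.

(a) 1020 mg; (b) 13.4 mg/h

Vd(total) = 81 kg × 1.6 L/kg = 129.6 L
LD = Vd · C_target = 129.6 × 7.9 = 1024 mg
CL = 28.3 mL/min = 28.3 × 0.06 = 1.698 L/h
Maintenance: replace elimination → rate = CL × Css = 1.698 × 7.9 = 13.41 mg/h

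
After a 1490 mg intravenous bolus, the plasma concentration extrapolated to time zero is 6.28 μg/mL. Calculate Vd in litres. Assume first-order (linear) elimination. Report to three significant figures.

237 L

Immediately after an IV bolus, C₀ = Dose / Vd, so Vd = Dose / C₀.
Vd = 1490 / 6.28 = 237.3 L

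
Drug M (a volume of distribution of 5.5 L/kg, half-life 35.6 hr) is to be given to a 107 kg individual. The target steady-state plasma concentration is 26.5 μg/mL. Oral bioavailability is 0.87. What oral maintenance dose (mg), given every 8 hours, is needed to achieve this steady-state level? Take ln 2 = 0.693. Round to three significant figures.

Vd = 5.5 L/kg × 107 kg = 588.5 L
CL = ln 2 · Vd / t½ = 0.693 × 588.5 / 35.6 = 11.46 L/h
D = CL × Css × τ / F = 11.46 × 26.5 × 8 / 0.87 = 2793 mg

2790 mg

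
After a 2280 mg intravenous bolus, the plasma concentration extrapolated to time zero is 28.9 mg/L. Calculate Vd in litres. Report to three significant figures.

Immediately after an IV bolus, C₀ = Dose / Vd, so Vd = Dose / C₀.
Vd = 2280 / 28.9 = 78.89 L

78.9 L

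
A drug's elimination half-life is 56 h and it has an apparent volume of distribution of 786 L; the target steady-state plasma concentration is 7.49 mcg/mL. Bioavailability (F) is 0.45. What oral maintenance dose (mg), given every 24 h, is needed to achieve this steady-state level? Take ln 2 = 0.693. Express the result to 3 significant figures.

3890 mg

CL = ln 2 · Vd / t½ = 0.693 × 786.0 / 56 = 9.727 L/h
D = CL × Css × τ / F = 9.727 × 7.49 × 24 / 0.45 = 3886 mg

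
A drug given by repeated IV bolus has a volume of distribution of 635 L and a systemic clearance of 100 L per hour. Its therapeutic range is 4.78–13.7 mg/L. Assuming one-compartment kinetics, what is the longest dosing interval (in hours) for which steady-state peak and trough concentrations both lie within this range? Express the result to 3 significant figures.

k = CL / Vd = 100.0 / 635.0 = 0.1575 h⁻¹
Between IV bolus doses, concentration decays as C = C₀·e^(−kτ), so C_peak/C_trough = e^(kτ).
τ_max = ln(C_peak/C_trough) / k = ln(13.7/4.78) / 0.1575 = 1.053 / 0.1575 = 6.686 h

6.69 h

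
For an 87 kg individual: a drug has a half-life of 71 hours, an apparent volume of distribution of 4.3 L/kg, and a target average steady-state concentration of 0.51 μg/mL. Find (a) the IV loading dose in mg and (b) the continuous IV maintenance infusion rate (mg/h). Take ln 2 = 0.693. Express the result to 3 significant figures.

Vd = 4.3 L/kg × 87 kg = 374.1 L
LD = Vd × C = 374.1 × 0.51 = 190.8 mg
CL = 0.693 × Vd / t½ = 0.693 × 374.1 / 71 = 3.651 L/h
Infusion rate = CL × Css = 3.651 × 0.51 = 1.862 mg/h

(a) 191 mg; (b) 1.86 mg/h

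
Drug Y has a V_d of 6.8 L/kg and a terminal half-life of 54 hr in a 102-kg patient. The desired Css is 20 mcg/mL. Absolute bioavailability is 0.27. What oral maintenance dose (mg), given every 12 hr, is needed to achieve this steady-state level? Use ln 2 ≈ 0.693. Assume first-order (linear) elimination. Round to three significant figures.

Total Vd = 6.8 × 102 = 693.6 L
CL = ln 2 · Vd / t½ = 0.693 × 693.6 / 54 = 8.901 L/h
D = CL × Css × τ / F = 8.901 × 20 × 12 / 0.27 = 7912 mg

7910 mg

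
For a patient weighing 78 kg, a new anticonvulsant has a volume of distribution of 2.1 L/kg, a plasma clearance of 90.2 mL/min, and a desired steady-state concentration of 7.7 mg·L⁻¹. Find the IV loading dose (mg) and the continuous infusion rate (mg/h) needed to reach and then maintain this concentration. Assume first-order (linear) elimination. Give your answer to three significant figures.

Vd = 2.1 L/kg × 78 kg = 163.8 L
LD = Vd · C_target = 163.8 × 7.7 = 1261 mg
Convert clearance: 90.2 mL/min × 60 min/h ÷ 1000 mL/L = 5.412 L/h
Maintenance: replace elimination → rate = CL × Css = 5.412 × 7.7 = 41.67 mg/h

(a) 1260 mg; (b) 41.7 mg/h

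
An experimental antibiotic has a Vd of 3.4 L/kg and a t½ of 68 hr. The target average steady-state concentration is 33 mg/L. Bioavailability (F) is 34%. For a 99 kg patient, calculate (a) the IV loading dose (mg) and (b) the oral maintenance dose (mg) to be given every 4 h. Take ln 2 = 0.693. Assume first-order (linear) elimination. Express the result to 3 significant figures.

(a) 11100 mg; (b) 1330 mg

Vd(total) = 99 kg × 3.4 L/kg = 336.6 L
LD = Vd × C = 336.6 × 33 = 11110 mg
CL = 0.693 × Vd / t½ = 0.693 × 336.6 / 68 = 3.430 L/h
D = CL × Css × τ / F = 3.430 × 33 × 4 / 0.34 = 1332 mg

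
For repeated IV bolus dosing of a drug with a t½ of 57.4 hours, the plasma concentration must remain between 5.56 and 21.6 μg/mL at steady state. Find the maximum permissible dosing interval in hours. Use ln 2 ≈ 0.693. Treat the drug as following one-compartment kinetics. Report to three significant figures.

112 h

k = 0.693 / t½ = 0.693 / 57.4 = 0.01207 h⁻¹
Between IV bolus doses, concentration decays as C = C₀·e^(−kτ), so C_peak/C_trough = e^(kτ).
τ_max = ln(C_peak/C_trough) / k = ln(21.6/5.56) / 0.01207 = 1.357 / 0.01207 = 112.4 h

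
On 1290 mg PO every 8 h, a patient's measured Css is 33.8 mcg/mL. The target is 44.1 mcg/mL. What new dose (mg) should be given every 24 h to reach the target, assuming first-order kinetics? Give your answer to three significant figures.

With linear kinetics, Css is proportional to dose rate (D/τ) at fixed clearance.
D₂ = D₁ × (Css,target / Css,current) × (τ₂/τ₁) = 1290 × (44.1/33.8) × (24/8) = 5049 mg

5050 mg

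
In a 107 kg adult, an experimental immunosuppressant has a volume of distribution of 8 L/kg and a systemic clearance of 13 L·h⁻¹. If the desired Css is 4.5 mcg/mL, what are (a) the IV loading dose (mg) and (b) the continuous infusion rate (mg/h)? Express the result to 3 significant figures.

Vd(total) = 107 kg × 8 L/kg = 856.0 L
LD = Vd · C_target = 856.0 × 4.5 = 3852 mg
Infusion rate = 13.00 L/h × 4.5 mg/L = 58.50 mg/h

(a) 3850 mg; (b) 58.5 mg/h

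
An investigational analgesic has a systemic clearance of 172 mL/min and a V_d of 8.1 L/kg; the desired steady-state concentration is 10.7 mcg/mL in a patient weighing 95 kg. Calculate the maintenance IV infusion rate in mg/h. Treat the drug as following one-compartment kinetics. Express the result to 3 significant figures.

CL = 172 mL/min × 60/1000 = 10.32 L/h
Infusion rate = CL · Css = 10.32 L/h × 10.7 mg/L = 110.4 mg/h

110 mg/h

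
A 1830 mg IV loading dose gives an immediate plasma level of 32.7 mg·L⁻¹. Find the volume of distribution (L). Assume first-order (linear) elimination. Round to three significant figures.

56.0 L

Immediately after an IV bolus, C₀ = Dose / Vd, so Vd = Dose / C₀.
Vd = 1830 / 32.7 = 55.96 L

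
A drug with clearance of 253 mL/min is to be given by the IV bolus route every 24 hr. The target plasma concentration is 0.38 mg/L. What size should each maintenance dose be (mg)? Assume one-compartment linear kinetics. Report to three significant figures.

CL = 253 mL/min × 60/1000 = 15.18 L/h
D = CL × Css × τ = 15.18 × 0.38 × 24 = 138.4 mg

138 mg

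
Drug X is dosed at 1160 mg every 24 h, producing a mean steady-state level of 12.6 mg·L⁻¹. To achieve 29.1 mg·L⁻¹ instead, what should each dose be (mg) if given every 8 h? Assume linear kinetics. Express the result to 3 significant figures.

893 mg

For first-order elimination, Css ∝ F·D/(CL·τ); F and CL are unchanged, so Css ∝ D/τ.
D₂ = D₁ × (Css,target / Css,current) × (τ₂/τ₁) = 1160 × (29.1/12.6) × (8/24) = 893.0 mg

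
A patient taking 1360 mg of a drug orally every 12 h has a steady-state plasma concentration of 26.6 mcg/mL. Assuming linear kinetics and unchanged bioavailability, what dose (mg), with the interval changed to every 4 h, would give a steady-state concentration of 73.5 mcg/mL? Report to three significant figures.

1250 mg

With linear kinetics, Css is proportional to dose rate (D/τ) at fixed clearance.
D₂ = D₁ × (Css,target / Css,current) × (τ₂/τ₁) = 1360 × (73.5/26.6) × (4/12) = 1253 mg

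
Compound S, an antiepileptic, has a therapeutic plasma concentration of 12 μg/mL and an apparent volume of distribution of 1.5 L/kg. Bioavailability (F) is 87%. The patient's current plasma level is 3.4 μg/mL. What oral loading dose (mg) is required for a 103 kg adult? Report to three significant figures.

1530 mg

Vd(total) = 103 kg × 1.5 L/kg = 154.5 L
Concentration deficit ΔC = 12 − 3.4 = 8.600 mg/L
LD = Vd × ΔC / F = 154.5 × 8.600 / 0.87 = 1527 mg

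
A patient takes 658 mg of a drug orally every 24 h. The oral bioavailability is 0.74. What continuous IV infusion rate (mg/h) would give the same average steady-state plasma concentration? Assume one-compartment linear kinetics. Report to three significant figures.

Equivalent systemic input: infusion rate = F·D/τ.
Rate = 0.74 × 658 / 24 = 20.29 mg/h

20.3 mg/h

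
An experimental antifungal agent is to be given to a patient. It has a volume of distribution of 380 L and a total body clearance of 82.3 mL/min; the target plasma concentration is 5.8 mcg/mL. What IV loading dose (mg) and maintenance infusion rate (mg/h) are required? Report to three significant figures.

Loading dose = Vd × C = 380.0 × 5.8 = 2204 mg
Convert clearance: 82.3 mL/min × 60 min/h ÷ 1000 mL/L = 4.938 L/h
Maintenance infusion rate = CL × Css = 4.938 × 5.8 = 28.64 mg/h

(a) 2200 mg; (b) 28.6 mg/h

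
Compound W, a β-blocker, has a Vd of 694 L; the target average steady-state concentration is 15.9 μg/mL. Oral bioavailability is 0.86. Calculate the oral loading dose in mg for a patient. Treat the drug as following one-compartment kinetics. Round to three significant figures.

12800 mg

The loading dose fills Vd to the target concentration.
LD = Vd × C / F = 694.0 × 15.90 / 0.86 = 12830 mg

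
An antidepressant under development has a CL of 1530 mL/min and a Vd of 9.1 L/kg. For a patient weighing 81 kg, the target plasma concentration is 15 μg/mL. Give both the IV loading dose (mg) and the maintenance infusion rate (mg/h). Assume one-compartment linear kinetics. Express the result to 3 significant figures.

Vd(total) = 81 kg × 9.1 L/kg = 737.1 L
Loading dose = Vd × C = 737.1 × 15 = 11060 mg
Convert clearance: 1530 mL/min × 60 min/h ÷ 1000 mL/L = 91.80 L/h
Infusion rate = 91.80 L/h × 15 mg/L = 1377 mg/h

(a) 11100 mg; (b) 1380 mg/h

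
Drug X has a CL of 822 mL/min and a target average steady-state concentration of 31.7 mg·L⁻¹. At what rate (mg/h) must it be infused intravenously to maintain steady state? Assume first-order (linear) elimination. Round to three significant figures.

1560 mg/h

CL = 822 mL/min = 822 × 0.06 = 49.32 L/h
Infusion rate = CL · Css = 49.32 L/h × 31.7 mg/L = 1563 mg/h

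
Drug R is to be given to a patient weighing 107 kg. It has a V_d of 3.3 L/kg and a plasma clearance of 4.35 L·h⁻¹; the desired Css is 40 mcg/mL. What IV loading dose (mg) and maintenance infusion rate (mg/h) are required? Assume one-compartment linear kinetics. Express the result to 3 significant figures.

Vd(total) = 107 kg × 3.3 L/kg = 353.1 L
Loading: fill Vd to C_target → 353.1 L × 40 mg/L = 14120 mg
Maintenance: replace elimination → rate = CL × Css = 4.350 × 40 = 174.0 mg/h

(a) 14100 mg; (b) 174 mg/h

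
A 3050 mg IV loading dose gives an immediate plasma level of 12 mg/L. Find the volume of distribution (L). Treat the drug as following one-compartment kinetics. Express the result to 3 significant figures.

254 L

Immediately after an IV bolus, C₀ = Dose / Vd, so Vd = Dose / C₀.
Vd = 3050 / 12 = 254.2 L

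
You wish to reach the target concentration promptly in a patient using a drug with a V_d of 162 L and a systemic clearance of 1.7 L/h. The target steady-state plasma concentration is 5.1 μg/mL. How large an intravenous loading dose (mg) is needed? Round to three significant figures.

826 mg

LD = Vd × C = 162.0 × 5.100 = 826.2 mg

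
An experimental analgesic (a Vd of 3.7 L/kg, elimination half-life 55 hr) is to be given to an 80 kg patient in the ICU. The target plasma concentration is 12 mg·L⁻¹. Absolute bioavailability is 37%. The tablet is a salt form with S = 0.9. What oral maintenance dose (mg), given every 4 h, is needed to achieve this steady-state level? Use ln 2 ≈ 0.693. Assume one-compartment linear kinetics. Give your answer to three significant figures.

Vd(total) = 80 kg × 3.7 L/kg = 296.0 L
CL = ln 2 · Vd / t½ = 0.693 × 296.0 / 55 = 3.730 L/h
D = CL × Css × τ / F / S = 3.730 × 12 × 4 / 0.37 / 0.9 = 537.7 mg

538 mg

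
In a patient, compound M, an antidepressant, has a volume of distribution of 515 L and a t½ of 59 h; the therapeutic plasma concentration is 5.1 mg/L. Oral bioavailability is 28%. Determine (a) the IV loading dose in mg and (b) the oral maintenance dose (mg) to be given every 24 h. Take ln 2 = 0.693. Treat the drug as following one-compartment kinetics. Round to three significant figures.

LD = Vd × C = 515.0 × 5.1 = 2627 mg
CL = 0.693 × Vd / t½ = 0.693 × 515.0 / 59 = 6.049 L/h
D = CL × Css × τ / F = 6.049 × 5.1 × 24 / 0.28 = 2644 mg

(a) 2630 mg; (b) 2640 mg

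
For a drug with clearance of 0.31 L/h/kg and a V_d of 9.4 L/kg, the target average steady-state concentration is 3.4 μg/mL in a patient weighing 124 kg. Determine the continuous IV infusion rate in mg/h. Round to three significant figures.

CL = 0.31 L/h/kg × 124 kg = 38.44 L/h
Infusion rate = CL · Css = 38.44 L/h × 3.4 mg/L = 130.7 mg/h

131 mg/h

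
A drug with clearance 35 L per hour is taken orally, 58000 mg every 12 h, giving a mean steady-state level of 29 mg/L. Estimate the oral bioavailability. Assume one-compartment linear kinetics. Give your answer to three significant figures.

F·D/τ = CL·Css at steady state → F = CL·Css·τ / D.
F = 35 × 29 × 12 / 58000 = 0.210

0.210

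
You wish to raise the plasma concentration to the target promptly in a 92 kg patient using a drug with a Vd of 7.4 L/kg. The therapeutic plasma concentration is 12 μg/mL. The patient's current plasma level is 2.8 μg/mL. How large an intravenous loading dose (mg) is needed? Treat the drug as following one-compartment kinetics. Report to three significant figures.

Total Vd = 7.4 × 92 = 680.8 L
Concentration deficit ΔC = 12 − 2.8 = 9.200 mg/L
LD = Vd × ΔC = 680.8 × 9.200 = 6263 mg

6260 mg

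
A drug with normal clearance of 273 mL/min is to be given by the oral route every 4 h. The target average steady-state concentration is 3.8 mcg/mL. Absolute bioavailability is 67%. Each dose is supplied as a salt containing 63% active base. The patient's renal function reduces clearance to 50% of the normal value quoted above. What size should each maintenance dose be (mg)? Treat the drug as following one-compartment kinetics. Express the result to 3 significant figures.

295 mg

CL = 273 mL/min = 273 × 0.06 = 16.38 L/h
Patient clearance = 0.5 × 16.38 = 8.190 L/h
D = CL × Css × τ / F / S = 8.190 × 3.8 × 4 / 0.67 / 0.63 = 294.9 mg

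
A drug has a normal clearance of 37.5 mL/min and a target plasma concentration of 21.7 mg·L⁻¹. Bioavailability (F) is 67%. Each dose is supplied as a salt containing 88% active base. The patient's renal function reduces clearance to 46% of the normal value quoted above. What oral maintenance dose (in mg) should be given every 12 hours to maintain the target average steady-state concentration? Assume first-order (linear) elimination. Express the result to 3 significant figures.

457 mg

CL = 37.5 mL/min = 37.5 × 0.06 = 2.250 L/h
Patient clearance = 0.46 × 2.250 = 1.035 L/h
D = CL × Css × τ / F / S = 1.035 × 21.7 × 12 / 0.67 / 0.88 = 457.1 mg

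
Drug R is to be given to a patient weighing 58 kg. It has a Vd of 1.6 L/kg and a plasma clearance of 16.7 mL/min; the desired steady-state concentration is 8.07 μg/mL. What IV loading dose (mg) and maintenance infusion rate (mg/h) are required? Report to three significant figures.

(a) 749 mg; (b) 8.09 mg/h

Total Vd = 1.6 × 58 = 92.80 L
Loading dose = Vd × C = 92.80 × 8.07 = 748.9 mg
CL = 16.7 mL/min × 60/1000 = 1.002 L/h
Infusion rate = 1.002 L/h × 8.07 mg/L = 8.086 mg/h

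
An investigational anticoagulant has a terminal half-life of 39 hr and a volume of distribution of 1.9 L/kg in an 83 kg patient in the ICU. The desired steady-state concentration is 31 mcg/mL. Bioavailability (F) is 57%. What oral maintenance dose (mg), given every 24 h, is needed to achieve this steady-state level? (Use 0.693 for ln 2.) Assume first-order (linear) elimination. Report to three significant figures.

3660 mg

Vd(total) = 83 kg × 1.9 L/kg = 157.7 L
k = 0.693/39 = 0.01777 h⁻¹, so CL = k·Vd = 0.01777 × 157.7 = 2.802 L/h
D = CL × Css × τ / F = 2.802 × 31 × 24 / 0.57 = 3657 mg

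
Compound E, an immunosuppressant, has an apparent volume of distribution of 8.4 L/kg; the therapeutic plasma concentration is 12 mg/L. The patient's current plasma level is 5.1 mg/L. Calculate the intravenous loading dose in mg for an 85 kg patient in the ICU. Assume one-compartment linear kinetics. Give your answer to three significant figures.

4930 mg

Total Vd = 8.4 × 85 = 714.0 L
The loading dose fills Vd to the target concentration.
Concentration deficit ΔC = 12 − 5.1 = 6.900 mg/L
LD = Vd × ΔC = 714.0 × 6.900 = 4927 mg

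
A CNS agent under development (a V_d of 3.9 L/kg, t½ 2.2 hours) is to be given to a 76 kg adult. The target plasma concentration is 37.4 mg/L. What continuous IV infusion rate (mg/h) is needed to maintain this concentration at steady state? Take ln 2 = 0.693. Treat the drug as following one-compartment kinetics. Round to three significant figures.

Vd = 3.9 L/kg × 76 kg = 296.4 L
CL = ln 2 · Vd / t½ = 0.693 × 296.4 / 2.2 = 93.37 L/h
Infusion rate = CL × Css = 93.37 × 37.4 = 3492 mg/h

3490 mg/h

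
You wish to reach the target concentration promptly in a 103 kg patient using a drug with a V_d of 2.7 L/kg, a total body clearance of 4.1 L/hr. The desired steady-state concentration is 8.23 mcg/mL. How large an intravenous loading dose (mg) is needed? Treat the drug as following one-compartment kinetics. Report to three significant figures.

2290 mg

Vd = 2.7 L/kg × 103 kg = 278.1 L
LD = Vd × C = 278.1 × 8.230 = 2289 mg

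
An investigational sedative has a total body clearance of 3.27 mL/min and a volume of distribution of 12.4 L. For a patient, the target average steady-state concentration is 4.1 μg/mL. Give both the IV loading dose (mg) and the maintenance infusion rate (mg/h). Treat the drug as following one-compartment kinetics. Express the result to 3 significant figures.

(a) 50.8 mg; (b) 0.804 mg/h

Loading dose = Vd × C = 12.40 × 4.1 = 50.84 mg
CL = 3.27 mL/min × 60/1000 = 0.1962 L/h
Maintenance infusion rate = CL × Css = 0.1962 × 4.1 = 0.8044 mg/h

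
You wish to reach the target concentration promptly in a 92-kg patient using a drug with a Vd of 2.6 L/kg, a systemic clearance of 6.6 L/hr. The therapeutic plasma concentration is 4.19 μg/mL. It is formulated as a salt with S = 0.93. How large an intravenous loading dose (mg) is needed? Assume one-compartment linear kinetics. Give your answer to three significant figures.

Total Vd = 2.6 × 92 = 239.2 L
LD is governed by Vd — clearance does not enter the loading-dose calculation.
LD = Vd × C / S = 239.2 × 4.190 / 0.93 = 1078 mg

1080 mg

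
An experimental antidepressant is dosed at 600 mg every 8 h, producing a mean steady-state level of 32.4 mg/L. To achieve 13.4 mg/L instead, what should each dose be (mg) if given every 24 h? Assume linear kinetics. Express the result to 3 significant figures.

With linear kinetics, Css is proportional to dose rate (D/τ) at fixed clearance.
D₂ = D₁ × (Css,target / Css,current) × (τ₂/τ₁) = 600 × (13.4/32.4) × (24/8) = 744.4 mg

744 mg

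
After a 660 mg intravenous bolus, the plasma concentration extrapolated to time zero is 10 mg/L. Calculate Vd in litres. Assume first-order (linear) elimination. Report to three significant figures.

Immediately after an IV bolus, C₀ = Dose / Vd, so Vd = Dose / C₀.
Vd = 660 / 10 = 66.00 L

66.0 L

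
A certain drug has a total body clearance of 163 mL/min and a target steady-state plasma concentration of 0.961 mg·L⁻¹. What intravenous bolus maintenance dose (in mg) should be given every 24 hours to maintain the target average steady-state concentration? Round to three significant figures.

226 mg

Convert clearance: 163 mL/min × 60 min/h ÷ 1000 mL/L = 9.780 L/h
D = CL × Css × τ = 9.780 × 0.961 × 24 = 225.6 mg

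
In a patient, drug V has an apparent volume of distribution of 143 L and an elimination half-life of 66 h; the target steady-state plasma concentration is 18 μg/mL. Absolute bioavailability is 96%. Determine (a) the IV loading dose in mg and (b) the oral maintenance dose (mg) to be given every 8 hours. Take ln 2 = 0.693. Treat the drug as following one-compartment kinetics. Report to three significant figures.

(a) 2570 mg; (b) 225 mg

LD = Vd × C = 143.0 × 18 = 2574 mg
CL = 0.693 × Vd / t½ = 0.693 × 143.0 / 66 = 1.502 L/h
D = CL × Css × τ / F = 1.502 × 18 × 8 / 0.96 = 225.3 mg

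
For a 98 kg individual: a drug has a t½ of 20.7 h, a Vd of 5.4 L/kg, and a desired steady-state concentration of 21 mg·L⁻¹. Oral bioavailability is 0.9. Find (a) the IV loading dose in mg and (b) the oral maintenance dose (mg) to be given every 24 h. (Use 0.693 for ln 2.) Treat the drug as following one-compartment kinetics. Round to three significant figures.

Vd = 5.4 L/kg × 98 kg = 529.2 L
LD = Vd × C = 529.2 × 21 = 11110 mg
CL = 0.693 × Vd / t½ = 0.693 × 529.2 / 20.7 = 17.72 L/h
D = CL × Css × τ / F = 17.72 × 21 × 24 / 0.9 = 9923 mg

(a) 11100 mg; (b) 9920 mg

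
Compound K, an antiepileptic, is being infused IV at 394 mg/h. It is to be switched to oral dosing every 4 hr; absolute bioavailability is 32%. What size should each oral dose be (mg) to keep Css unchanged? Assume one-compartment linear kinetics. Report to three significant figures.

To maintain the same Css, the systemic dosing rate must be unchanged: F·D/τ = infusion rate.
D = rate × τ / F = 394 × 4 / 0.32 = 4925 mg

4930 mg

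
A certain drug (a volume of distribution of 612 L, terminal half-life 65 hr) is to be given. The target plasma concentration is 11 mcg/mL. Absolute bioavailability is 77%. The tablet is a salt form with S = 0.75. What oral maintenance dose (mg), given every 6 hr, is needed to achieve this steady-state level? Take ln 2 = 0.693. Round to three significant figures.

CL = 0.693 × Vd / t½ = 0.693 × 612.0 / 65 = 6.525 L/h
D = CL × Css × τ / F / S = 6.525 × 11 × 6 / 0.77 / 0.75 = 745.7 mg

746 mg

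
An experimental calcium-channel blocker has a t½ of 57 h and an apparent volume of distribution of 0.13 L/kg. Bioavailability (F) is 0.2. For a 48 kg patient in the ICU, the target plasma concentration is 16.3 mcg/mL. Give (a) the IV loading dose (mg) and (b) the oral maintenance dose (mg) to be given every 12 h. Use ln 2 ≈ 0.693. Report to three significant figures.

Vd = 0.13 L/kg × 48 kg = 6.240 L
LD = Vd × C = 6.240 × 16.3 = 101.7 mg
CL = 0.693 × Vd / t½ = 0.693 × 6.240 / 57 = 0.07587 L/h
D = CL × Css × τ / F = 0.07587 × 16.3 × 12 / 0.2 = 74.20 mg

(a) 102 mg; (b) 74.2 mg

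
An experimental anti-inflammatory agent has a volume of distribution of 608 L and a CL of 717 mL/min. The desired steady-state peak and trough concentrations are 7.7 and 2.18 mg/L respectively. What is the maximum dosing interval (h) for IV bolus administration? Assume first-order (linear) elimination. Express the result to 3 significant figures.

CL = 717 mL/min = 717 × 0.06 = 43.02 L/h
k = CL / Vd = 43.02 / 608.0 = 0.07076 h⁻¹
Between IV bolus doses, concentration decays as C = C₀·e^(−kτ), so C_peak/C_trough = e^(kτ).
τ_max = ln(C_peak/C_trough) / k = ln(7.7/2.18) / 0.07076 = 1.262 / 0.07076 = 17.83 h

17.8 h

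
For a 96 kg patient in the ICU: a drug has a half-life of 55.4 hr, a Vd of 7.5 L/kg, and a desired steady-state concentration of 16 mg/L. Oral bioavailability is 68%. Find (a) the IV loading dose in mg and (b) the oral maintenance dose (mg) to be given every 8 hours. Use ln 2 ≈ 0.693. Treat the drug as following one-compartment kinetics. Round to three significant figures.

(a) 11500 mg; (b) 1700 mg

Total Vd = 7.5 × 96 = 720.0 L
LD = Vd × C = 720.0 × 16 = 11520 mg
CL = 0.693 × Vd / t½ = 0.693 × 720.0 / 55.4 = 9.006 L/h
D = CL × Css × τ / F = 9.006 × 16 × 8 / 0.68 = 1695 mg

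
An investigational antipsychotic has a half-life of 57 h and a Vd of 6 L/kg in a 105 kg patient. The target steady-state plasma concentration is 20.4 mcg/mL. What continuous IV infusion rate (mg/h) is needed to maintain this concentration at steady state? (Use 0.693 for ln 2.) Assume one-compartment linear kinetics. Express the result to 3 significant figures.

156 mg/h

Total Vd = 6 × 105 = 630.0 L
k = 0.693/57 = 0.01216 h⁻¹, so CL = k·Vd = 0.01216 × 630.0 = 7.661 L/h
Infusion rate = CL × Css = 7.661 × 20.4 = 156.3 mg/h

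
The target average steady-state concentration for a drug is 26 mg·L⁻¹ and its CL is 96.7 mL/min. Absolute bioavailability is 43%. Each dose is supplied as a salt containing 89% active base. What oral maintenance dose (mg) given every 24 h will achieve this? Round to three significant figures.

9460 mg

CL = 96.7 mL/min = 96.7 × 0.06 = 5.802 L/h
At steady state, dose per interval replaces the amount cleared in that interval: F·S·D/τ = CL·Css.
D = CL × Css × τ / F / S = 5.802 × 26 × 24 / 0.43 / 0.89 = 9460 mg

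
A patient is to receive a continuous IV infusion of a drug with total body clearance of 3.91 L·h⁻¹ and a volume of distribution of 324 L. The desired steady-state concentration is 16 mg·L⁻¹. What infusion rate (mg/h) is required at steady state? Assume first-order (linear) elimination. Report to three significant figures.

Infusion rate = CL · Css = 3.910 L/h × 16 mg/L = 62.56 mg/h

62.6 mg/h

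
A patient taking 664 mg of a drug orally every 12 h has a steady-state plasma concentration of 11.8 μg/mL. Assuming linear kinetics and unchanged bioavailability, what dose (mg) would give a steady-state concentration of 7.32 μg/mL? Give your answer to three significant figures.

For first-order elimination, Css ∝ F·D/(CL·τ); F and CL are unchanged, so Css ∝ D/τ.
D₂ = D₁ × (Css,target / Css,current) = 664 × 7.32/11.8 = 411.9 mg

412 mg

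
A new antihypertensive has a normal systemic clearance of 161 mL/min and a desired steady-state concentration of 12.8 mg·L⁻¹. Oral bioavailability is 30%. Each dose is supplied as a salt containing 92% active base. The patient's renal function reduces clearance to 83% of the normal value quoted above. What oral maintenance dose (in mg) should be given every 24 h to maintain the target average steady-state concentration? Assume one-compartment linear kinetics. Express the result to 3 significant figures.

8920 mg

Convert clearance: 161 mL/min × 60 min/h ÷ 1000 mL/L = 9.660 L/h
Patient clearance = 0.83 × 9.660 = 8.018 L/h
D = CL × Css × τ / F / S = 8.018 × 12.8 × 24 / 0.3 / 0.92 = 8924 mg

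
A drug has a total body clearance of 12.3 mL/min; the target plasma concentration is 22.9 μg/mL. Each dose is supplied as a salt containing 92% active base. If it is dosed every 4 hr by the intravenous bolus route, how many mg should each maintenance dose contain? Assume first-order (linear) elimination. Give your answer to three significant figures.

73.5 mg

CL = 12.3 mL/min = 12.3 × 0.06 = 0.7380 L/h
D = CL × Css × τ / S = 0.7380 × 22.9 × 4 / 0.92 = 73.48 mg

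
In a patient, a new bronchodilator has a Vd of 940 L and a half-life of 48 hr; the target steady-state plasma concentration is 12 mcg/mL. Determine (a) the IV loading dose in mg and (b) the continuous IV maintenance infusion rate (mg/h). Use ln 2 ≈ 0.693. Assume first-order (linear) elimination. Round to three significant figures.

(a) 11300 mg; (b) 163 mg/h

LD = Vd × C = 940.0 × 12 = 11280 mg
CL = 0.693 × Vd / t½ = 0.693 × 940.0 / 48 = 13.57 L/h
Infusion rate = CL × Css = 13.57 × 12 = 162.8 mg/h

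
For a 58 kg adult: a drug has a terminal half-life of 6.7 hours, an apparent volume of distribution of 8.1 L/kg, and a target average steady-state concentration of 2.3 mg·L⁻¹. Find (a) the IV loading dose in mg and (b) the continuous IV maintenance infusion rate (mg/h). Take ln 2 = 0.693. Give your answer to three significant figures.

Vd = 8.1 L/kg × 58 kg = 469.8 L
LD = Vd × C = 469.8 × 2.3 = 1081 mg
CL = 0.693 × Vd / t½ = 0.693 × 469.8 / 6.7 = 48.59 L/h
Infusion rate = CL × Css = 48.59 × 2.3 = 111.8 mg/h

(a) 1080 mg; (b) 112 mg/h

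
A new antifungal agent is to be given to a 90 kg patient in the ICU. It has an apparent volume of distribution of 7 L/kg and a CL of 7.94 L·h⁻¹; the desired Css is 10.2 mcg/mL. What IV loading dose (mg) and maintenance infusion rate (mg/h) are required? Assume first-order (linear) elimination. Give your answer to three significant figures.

Vd = 7 L/kg × 90 kg = 630.0 L
Loading: fill Vd to C_target → 630.0 L × 10.2 mg/L = 6426 mg
Infusion rate = 7.940 L/h × 10.2 mg/L = 80.99 mg/h

(a) 6430 mg; (b) 81.0 mg/h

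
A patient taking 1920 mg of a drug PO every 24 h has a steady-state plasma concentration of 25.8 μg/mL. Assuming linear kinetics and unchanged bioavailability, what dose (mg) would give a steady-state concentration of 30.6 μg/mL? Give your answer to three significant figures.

2280 mg

For first-order elimination, Css ∝ F·D/(CL·τ); F and CL are unchanged, so Css ∝ D/τ.
D₂ = D₁ × (Css,target / Css,current) = 1920 × 30.6/25.8 = 2277 mg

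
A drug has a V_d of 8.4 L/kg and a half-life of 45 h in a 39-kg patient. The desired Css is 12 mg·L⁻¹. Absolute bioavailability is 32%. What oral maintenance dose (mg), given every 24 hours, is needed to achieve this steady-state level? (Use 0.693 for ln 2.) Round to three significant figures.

4540 mg

Vd(total) = 39 kg × 8.4 L/kg = 327.6 L
k = 0.693/45 = 0.01540 h⁻¹, so CL = k·Vd = 0.01540 × 327.6 = 5.045 L/h
D = CL × Css × τ / F = 5.045 × 12 × 24 / 0.32 = 4541 mg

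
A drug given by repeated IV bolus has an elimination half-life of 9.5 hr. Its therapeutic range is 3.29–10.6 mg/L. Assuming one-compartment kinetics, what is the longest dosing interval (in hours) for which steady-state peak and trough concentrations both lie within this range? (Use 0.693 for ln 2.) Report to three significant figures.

16.0 h

k = 0.693 / t½ = 0.693 / 9.5 = 0.07295 h⁻¹
Between IV bolus doses, concentration decays as C = C₀·e^(−kτ), so C_peak/C_trough = e^(kτ).
τ_max = ln(C_peak/C_trough) / k = ln(10.6/3.29) / 0.07295 = 1.170 / 0.07295 = 16.04 h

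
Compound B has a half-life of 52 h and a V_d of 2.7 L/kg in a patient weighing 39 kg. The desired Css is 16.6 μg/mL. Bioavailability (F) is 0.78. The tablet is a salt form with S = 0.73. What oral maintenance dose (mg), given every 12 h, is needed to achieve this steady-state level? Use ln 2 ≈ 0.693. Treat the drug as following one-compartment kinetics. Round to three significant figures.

Total Vd = 2.7 × 39 = 105.3 L
CL = 0.693 × Vd / t½ = 0.693 × 105.3 / 52 = 1.403 L/h
D = CL × Css × τ / F / S = 1.403 × 16.6 × 12 / 0.78 / 0.73 = 490.8 mg

491 mg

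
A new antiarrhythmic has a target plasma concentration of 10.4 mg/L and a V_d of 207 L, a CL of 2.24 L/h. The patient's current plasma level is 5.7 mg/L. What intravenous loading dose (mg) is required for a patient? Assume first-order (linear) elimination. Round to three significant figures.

973 mg

Concentration deficit ΔC = 10.4 − 5.7 = 4.700 mg/L
LD = Vd × ΔC = 207.0 × 4.700 = 972.9 mg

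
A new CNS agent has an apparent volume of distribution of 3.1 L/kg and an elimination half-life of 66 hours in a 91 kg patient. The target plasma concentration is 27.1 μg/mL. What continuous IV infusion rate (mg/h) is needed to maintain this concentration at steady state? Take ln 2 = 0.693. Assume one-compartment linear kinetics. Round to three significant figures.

80.3 mg/h

Total Vd = 3.1 × 91 = 282.1 L
CL = 0.693 × Vd / t½ = 0.693 × 282.1 / 66 = 2.962 L/h
Infusion rate = CL × Css = 2.962 × 27.1 = 80.27 mg/h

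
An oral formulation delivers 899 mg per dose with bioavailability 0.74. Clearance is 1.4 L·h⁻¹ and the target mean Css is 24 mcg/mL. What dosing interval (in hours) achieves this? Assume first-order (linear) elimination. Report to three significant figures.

19.8 h

F·D/τ = CL·Css → τ = F·D / (CL·Css).
τ = 0.74 × 899 / (1.4 × 24) = 19.80 h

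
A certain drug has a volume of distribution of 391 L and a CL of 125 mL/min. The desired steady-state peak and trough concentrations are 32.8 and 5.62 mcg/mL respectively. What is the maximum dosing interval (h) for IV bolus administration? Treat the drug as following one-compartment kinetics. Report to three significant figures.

CL = 125 mL/min = 125 × 0.06 = 7.500 L/h
k = CL / Vd = 7.500 / 391.0 = 0.01918 h⁻¹
Between IV bolus doses, concentration decays as C = C₀·e^(−kτ), so C_peak/C_trough = e^(kτ).
τ_max = ln(C_peak/C_trough) / k = ln(32.8/5.62) / 0.01918 = 1.764 / 0.01918 = 91.97 h

92.0 h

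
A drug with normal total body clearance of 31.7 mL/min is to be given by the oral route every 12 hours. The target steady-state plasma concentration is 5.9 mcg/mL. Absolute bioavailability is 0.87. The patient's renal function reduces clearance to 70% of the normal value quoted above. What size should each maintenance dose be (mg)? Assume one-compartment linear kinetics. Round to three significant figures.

Convert clearance: 31.7 mL/min × 60 min/h ÷ 1000 mL/L = 1.902 L/h
Patient clearance = 0.7 × 1.902 = 1.331 L/h
D = CL × Css × τ / F = 1.331 × 5.9 × 12 / 0.87 = 108.3 mg

108 mg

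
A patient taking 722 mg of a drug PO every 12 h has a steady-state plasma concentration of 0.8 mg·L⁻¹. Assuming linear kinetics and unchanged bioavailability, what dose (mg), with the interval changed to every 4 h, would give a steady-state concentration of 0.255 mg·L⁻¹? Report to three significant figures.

76.7 mg

With linear kinetics, Css is proportional to dose rate (D/τ) at fixed clearance.
D₂ = D₁ × (Css,target / Css,current) × (τ₂/τ₁) = 722 × (0.255/0.8) × (4/12) = 76.71 mg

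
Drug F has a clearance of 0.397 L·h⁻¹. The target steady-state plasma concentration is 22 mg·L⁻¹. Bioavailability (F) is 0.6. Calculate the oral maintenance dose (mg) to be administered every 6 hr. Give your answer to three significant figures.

87.3 mg

At steady state, dose per interval replaces the amount cleared in that interval: F·D/τ = CL·Css.
D = CL × Css × τ / F = 0.3970 × 22 × 6 / 0.6 = 87.34 mg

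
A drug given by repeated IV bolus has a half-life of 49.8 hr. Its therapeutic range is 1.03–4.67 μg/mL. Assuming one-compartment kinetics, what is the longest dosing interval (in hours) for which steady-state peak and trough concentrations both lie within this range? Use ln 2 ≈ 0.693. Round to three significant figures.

109 h

k = 0.693 / t½ = 0.693 / 49.8 = 0.01392 h⁻¹
Between IV bolus doses, concentration decays as C = C₀·e^(−kτ), so C_peak/C_trough = e^(kτ).
τ_max = ln(C_peak/C_trough) / k = ln(4.67/1.03) / 0.01392 = 1.512 / 0.01392 = 108.6 h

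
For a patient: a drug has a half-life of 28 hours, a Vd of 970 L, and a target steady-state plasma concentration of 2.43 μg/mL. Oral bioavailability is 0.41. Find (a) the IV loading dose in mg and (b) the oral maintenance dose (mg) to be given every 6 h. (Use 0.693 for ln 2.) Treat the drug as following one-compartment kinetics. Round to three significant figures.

LD = Vd × C = 970.0 × 2.43 = 2357 mg
CL = 0.693 × Vd / t½ = 0.693 × 970.0 / 28 = 24.01 L/h
D = CL × Css × τ / F = 24.01 × 2.43 × 6 / 0.41 = 853.8 mg

(a) 2360 mg; (b) 854 mg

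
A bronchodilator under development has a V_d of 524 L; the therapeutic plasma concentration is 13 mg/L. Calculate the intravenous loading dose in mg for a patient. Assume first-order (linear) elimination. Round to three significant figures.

The loading dose fills Vd to the target concentration.
LD = Vd × C = 524.0 × 13.00 = 6812 mg

6810 mg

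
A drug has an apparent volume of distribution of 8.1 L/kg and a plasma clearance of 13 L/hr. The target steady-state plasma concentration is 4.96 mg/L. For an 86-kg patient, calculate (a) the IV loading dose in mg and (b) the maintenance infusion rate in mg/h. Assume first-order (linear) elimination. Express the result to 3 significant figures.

Vd = 8.1 L/kg × 86 kg = 696.6 L
LD = Vd · C_target = 696.6 × 4.96 = 3455 mg
Infusion rate = 13.00 L/h × 4.96 mg/L = 64.48 mg/h

(a) 3460 mg; (b) 64.5 mg/h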